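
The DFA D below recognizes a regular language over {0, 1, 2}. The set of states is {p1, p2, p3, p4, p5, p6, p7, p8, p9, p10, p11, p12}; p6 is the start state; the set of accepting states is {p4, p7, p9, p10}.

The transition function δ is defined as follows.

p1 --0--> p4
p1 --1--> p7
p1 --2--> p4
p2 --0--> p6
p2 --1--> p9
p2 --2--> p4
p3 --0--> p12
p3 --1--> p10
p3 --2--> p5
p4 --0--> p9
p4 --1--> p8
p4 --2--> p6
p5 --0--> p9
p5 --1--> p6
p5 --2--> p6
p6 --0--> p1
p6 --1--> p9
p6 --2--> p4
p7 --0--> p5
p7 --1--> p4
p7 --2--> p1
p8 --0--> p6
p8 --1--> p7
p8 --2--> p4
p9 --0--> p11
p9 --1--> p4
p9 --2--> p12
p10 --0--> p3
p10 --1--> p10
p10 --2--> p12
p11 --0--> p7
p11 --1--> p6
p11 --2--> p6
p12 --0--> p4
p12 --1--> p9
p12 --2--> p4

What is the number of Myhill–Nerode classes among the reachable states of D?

6

First remove the unreachable states {p2,p3,p10}; 9 states remain.
P0 = {p4,p7,p9} | {p1,p5,p6,p8,p11,p12}.
On input 0, block {p4,p7,p9} splits into {p7,p9} and {p4}.
Split {p1,p5,p6,p8,p11,p12} by δ(·,0) → {p1,p12} and {p5,p11} and {p6,p8}.
Split {p6,p8} by δ(·,0) → {p6} and {p8}.
Stable partition: {p7,p9} | {p1,p12} | {p4} | {p5,p11} | {p6} | {p8} — 6 equivalence classes.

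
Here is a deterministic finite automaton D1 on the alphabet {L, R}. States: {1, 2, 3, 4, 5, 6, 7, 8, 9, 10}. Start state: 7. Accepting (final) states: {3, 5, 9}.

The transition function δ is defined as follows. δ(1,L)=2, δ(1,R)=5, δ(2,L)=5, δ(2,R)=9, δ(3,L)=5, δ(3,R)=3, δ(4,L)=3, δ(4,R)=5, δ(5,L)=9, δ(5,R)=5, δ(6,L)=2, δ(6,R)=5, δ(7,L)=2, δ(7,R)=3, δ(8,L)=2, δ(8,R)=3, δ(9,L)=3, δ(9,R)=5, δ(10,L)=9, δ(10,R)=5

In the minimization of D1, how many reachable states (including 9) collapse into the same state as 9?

First remove the unreachable states {1,4,6,8,10}; 5 states remain.
Initial partition by acceptance: {3,5,9} | {2,7}.
Refine {2,7} on symbol L: members go to different blocks, giving {2} and {7}.
The partition is now stable with 3 blocks: {3,5,9} | {2} | {7}.
State 9 belongs to the block {3,5,9}, which has 3 states.

3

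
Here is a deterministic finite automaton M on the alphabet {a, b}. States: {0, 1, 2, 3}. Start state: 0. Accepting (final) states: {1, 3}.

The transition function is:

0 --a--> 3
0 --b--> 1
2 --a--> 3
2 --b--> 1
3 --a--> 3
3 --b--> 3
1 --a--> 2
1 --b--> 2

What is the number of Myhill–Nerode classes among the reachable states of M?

All states are reachable from the start state.
Initial partition by acceptance: {1,3} | {0,2}.
Refine {1,3} on symbol a: members go to different blocks, giving {1} and {3}.
No further refinement is possible. Final partition (3 blocks): {1} | {0,2} | {3}.

3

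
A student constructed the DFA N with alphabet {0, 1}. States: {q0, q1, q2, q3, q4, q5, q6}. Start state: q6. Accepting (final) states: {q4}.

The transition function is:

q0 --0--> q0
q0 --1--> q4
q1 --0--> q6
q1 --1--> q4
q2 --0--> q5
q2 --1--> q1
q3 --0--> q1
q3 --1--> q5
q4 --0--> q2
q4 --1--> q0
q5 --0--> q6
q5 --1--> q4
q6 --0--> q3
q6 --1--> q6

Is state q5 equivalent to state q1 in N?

Yes

Every state is reachable, so we keep all 7.
Initial partition by acceptance: {q4} | {q0,q1,q2,q3,q5,q6}.
Refine {q0,q1,q2,q3,q5,q6} on symbol 1: members go to different blocks, giving {q0,q1,q5} and {q2,q3,q6}.
On input 0, block {q0,q1,q5} splits into {q1,q5} and {q0}.
On input 0, block {q2,q3,q6} splits into {q2,q3} and {q6}.
The partition is now stable with 5 blocks: {q4} | {q1,q5} | {q2,q3} | {q0} | {q6}.
q5 and q1 lie in the same block of the stable partition, so they are equivalent — no string distinguishes them.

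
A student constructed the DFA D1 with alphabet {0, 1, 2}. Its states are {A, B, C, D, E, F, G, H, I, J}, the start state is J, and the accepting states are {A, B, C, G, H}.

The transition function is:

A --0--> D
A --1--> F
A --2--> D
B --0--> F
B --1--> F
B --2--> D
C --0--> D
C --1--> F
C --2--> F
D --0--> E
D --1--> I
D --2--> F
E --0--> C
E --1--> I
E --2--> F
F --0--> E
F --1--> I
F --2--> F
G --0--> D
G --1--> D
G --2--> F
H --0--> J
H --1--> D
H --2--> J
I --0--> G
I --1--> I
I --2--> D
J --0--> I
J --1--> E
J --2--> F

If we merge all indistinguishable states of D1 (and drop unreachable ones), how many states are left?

States {A,B,H} cannot be reached from the start state, so discard them.
Start with accepting vs non-accepting: {C,G} | {D,E,F,I,J}.
Refine {D,E,F,I,J} on symbol 0: members go to different blocks, giving {D,F,J} and {E,I}.
No further refinement is possible. Final partition (3 blocks): {C,G} | {D,F,J} | {E,I}.

3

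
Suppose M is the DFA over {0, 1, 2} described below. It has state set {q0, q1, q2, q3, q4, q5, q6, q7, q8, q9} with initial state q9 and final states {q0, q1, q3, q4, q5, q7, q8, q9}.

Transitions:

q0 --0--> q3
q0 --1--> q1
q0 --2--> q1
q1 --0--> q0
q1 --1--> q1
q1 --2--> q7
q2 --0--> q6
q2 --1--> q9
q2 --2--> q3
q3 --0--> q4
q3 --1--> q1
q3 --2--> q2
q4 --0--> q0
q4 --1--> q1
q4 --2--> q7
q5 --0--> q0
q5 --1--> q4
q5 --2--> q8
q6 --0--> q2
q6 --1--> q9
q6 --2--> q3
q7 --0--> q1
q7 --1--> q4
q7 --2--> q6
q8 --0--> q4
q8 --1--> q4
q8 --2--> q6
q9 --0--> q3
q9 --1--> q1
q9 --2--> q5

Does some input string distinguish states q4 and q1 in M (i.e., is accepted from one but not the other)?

No

Start with accepting vs non-accepting: {q0,q1,q3,q4,q5,q7,q8,q9} | {q2,q6}.
Split {q0,q1,q3,q4,q5,q7,q8,q9} by δ(·,2) → {q0,q1,q4,q5,q9} and {q3,q7,q8}.
On input 0, block {q0,q1,q4,q5,q9} splits into {q1,q4,q5} and {q0,q9}.
Stable partition: {q1,q4,q5} | {q2,q6} | {q3,q7,q8} | {q0,q9} — 4 equivalence classes.
q4 and q1 lie in the same block of the stable partition, so they are equivalent — no string distinguishes them.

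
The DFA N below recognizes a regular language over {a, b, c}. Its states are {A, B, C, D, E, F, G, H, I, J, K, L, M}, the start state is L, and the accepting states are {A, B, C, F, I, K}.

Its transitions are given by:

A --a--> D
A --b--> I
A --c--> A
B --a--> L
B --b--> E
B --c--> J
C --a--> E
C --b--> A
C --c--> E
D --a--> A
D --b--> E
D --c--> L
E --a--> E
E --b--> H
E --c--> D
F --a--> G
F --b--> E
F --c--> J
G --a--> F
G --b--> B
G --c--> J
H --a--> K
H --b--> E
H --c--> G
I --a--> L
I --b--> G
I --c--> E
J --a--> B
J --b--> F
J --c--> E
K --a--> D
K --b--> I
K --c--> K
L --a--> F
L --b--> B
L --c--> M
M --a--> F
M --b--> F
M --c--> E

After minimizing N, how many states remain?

7

First remove the unreachable states {C}; 12 states remain.
P0 = {A,B,F,I,K} | {D,E,G,H,J,L,M}.
On input b, block {A,B,F,I,K} splits into {B,F,I} and {A,K}.
On input a, block {D,E,G,H,J,L,M} splits into {G,J,L,M} and {D,H} and {E}.
Refine {B,F,I} on symbol b: members go to different blocks, giving {B,F} and {I}.
Split {G,J,L,M} by δ(·,c) → {G,L} and {J,M}.
No further refinement is possible. Final partition (7 blocks): {B,F} | {G,L} | {A,K} | {D,H} | {E} | {I} | {J,M}.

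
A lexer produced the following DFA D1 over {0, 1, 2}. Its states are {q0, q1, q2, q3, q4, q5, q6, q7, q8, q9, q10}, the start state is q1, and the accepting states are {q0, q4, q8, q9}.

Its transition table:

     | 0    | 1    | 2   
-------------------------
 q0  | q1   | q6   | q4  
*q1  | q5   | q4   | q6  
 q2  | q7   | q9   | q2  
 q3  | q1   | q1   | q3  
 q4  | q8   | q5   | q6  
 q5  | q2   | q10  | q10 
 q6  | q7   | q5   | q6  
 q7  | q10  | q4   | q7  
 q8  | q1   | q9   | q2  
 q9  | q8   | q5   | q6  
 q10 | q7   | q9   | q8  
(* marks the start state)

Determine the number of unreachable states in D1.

BFS from q1 reaches {q1, q2, q4, q5, q6, q7, q8, q9, q10}; the 2 state(s) q0, q3 are never visited.

2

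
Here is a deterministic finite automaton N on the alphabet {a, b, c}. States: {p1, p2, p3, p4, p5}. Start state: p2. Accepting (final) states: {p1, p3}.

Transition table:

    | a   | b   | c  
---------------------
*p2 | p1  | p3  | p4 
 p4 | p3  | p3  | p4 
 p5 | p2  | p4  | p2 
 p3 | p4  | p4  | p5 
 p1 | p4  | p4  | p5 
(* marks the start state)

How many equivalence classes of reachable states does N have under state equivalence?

Every state is reachable, so we keep all 5.
Start with accepting vs non-accepting: {p1,p3} | {p2,p4,p5}.
Refine {p2,p4,p5} on symbol a: members go to different blocks, giving {p2,p4} and {p5}.
Stable partition: {p1,p3} | {p2,p4} | {p5} — 3 equivalence classes.

3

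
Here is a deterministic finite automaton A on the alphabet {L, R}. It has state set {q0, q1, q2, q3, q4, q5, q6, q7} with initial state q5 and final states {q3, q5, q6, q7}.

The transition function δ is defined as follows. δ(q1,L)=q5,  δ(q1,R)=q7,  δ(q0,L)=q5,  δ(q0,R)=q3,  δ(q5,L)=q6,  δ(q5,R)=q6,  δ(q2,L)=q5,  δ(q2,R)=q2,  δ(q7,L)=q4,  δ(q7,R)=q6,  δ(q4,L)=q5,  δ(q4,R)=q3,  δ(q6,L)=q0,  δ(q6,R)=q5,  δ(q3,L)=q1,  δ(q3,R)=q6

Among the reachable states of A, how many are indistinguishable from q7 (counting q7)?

First remove the unreachable states {q2}; 7 states remain.
Start with accepting vs non-accepting: {q3,q5,q6,q7} | {q0,q1,q4}.
On input L, block {q3,q5,q6,q7} splits into {q3,q6,q7} and {q5}.
Refine {q3,q6,q7} on symbol R: members go to different blocks, giving {q3,q7} and {q6}.
The partition is now stable with 4 blocks: {q3,q7} | {q0,q1,q4} | {q5} | {q6}.
State q7 belongs to the block {q3,q7}, which has 2 states.

2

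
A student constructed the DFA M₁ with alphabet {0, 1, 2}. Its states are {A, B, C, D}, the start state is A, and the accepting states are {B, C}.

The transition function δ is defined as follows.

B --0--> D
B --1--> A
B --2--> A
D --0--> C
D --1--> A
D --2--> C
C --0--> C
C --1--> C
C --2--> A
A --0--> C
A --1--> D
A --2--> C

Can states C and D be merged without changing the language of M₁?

No

Reachable states from the start: {A,C,D}. Unreachable: {B} — drop them.
Start with accepting vs non-accepting: {C} | {A,D}.
Stable partition: {C} | {A,D} — 2 equivalence classes.
C and D end up in different blocks, so they are distinguishable. For instance, the string 'ε' is accepted from only C.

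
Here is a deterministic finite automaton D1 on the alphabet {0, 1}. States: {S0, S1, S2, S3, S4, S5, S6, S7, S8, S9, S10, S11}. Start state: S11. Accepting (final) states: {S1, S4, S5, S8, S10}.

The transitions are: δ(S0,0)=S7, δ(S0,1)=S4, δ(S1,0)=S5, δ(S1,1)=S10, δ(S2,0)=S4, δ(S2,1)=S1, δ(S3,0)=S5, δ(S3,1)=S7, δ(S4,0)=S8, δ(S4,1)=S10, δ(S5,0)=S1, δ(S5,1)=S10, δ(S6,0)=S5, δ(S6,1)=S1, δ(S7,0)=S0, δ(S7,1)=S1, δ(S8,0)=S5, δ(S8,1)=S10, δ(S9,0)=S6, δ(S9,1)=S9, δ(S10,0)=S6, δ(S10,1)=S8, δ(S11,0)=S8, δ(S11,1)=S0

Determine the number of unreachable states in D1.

BFS from S11 reaches {S0, S1, S4, S5, S6, S7, S8, S10, S11}; the 3 state(s) S2, S3, S9 are never visited.

3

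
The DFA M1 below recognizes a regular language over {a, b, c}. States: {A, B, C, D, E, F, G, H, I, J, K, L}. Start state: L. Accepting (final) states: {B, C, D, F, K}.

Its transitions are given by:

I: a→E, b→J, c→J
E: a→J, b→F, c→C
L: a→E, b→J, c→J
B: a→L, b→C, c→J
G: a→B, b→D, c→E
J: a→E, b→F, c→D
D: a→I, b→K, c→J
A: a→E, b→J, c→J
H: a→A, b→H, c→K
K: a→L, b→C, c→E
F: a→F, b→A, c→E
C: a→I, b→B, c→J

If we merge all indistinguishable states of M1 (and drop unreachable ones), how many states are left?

4

Reachable states from the start: {A,B,C,D,E,F,I,J,K,L}. Unreachable: {G,H} — drop them.
P0 = {B,C,D,F,K} | {A,E,I,J,L}.
Refine {B,C,D,F,K} on symbol a: members go to different blocks, giving {B,C,D,K} and {F}.
On input b, block {A,E,I,J,L} splits into {A,I,L} and {E,J}.
No further refinement is possible. Final partition (4 blocks): {B,C,D,K} | {A,I,L} | {F} | {E,J}.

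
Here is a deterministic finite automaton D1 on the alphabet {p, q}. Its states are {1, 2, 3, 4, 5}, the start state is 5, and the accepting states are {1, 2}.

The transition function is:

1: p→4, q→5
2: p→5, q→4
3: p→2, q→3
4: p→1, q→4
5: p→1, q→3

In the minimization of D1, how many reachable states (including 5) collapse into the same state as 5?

Start with accepting vs non-accepting: {1,2} | {3,4,5}.
No further refinement is possible. Final partition (2 blocks): {1,2} | {3,4,5}.
The equivalence class containing 5 is {3,4,5}, of size 3.

3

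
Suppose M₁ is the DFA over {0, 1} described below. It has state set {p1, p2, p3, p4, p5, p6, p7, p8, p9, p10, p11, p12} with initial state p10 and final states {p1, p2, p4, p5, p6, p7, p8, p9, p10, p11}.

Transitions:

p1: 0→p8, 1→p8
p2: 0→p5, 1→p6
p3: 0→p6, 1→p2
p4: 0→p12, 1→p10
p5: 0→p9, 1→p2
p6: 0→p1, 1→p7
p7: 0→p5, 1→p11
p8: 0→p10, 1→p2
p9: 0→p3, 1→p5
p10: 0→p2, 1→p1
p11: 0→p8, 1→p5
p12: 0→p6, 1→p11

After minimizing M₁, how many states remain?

First remove the unreachable states {p4,p12}; 10 states remain.
P0 = {p1,p2,p5,p6,p7,p8,p9,p10,p11} | {p3}.
Refine {p1,p2,p5,p6,p7,p8,p9,p10,p11} on symbol 0: members go to different blocks, giving {p1,p2,p5,p6,p7,p8,p10,p11} and {p9}.
Split {p1,p2,p5,p6,p7,p8,p10,p11} by δ(·,0) → {p1,p2,p6,p7,p8,p10,p11} and {p5}.
Split {p1,p2,p6,p7,p8,p10,p11} by δ(·,0) → {p1,p6,p8,p10,p11} and {p2,p7}.
Split {p1,p6,p8,p10,p11} by δ(·,0) → {p1,p6,p8,p11} and {p10}.
Split {p1,p6,p8,p11} by δ(·,0) → {p1,p6,p11} and {p8}.
On input 0, block {p1,p6,p11} splits into {p1,p11} and {p6}.
Split {p1,p11} by δ(·,1) → {p1} and {p11}.
Split {p2,p7} by δ(·,1) → {p2} and {p7}.
Stable partition: {p1} | {p3} | {p9} | {p5} | {p2} | {p10} | {p8} | {p6} | {p11} | {p7} — 10 equivalence classes.

10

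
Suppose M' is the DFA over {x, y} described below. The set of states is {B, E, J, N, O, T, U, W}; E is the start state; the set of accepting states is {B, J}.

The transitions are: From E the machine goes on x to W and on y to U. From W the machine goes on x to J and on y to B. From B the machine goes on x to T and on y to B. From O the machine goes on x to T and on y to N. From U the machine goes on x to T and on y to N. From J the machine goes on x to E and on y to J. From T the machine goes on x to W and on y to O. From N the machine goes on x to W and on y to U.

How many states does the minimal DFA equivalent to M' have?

4

Start with accepting vs non-accepting: {B,J} | {E,N,O,T,U,W}.
Refine {E,N,O,T,U,W} on symbol x: members go to different blocks, giving {E,N,O,T,U} and {W}.
On input x, block {E,N,O,T,U} splits into {E,N,T} and {O,U}.
The partition is now stable with 4 blocks: {B,J} | {E,N,T} | {W} | {O,U}.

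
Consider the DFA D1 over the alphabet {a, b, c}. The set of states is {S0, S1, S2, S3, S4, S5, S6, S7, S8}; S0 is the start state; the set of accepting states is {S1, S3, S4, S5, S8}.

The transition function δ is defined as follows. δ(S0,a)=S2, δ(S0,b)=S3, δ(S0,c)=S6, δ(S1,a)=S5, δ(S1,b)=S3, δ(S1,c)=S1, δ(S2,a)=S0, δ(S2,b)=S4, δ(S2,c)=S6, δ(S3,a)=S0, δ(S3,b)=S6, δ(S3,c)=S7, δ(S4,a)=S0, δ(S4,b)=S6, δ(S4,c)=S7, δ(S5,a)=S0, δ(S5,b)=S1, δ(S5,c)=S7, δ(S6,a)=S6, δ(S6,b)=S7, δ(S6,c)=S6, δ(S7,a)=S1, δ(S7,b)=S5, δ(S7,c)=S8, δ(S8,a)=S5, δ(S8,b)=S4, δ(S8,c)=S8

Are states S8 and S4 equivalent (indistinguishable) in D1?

No

All states are reachable from the start state.
Start with accepting vs non-accepting: {S1,S3,S4,S5,S8} | {S0,S2,S6,S7}.
Split {S1,S3,S4,S5,S8} by δ(·,a) → {S3,S4,S5} and {S1,S8}.
Split {S3,S4,S5} by δ(·,b) → {S3,S4} and {S5}.
Refine {S0,S2,S6,S7} on symbol a: members go to different blocks, giving {S0,S2,S6} and {S7}.
Split {S0,S2,S6} by δ(·,b) → {S0,S2} and {S6}.
Stable partition: {S3,S4} | {S0,S2} | {S1,S8} | {S5} | {S7} | {S6} — 6 equivalence classes.
S8 and S4 end up in different blocks, so they are distinguishable. For instance, the string 'a' is accepted from only S8.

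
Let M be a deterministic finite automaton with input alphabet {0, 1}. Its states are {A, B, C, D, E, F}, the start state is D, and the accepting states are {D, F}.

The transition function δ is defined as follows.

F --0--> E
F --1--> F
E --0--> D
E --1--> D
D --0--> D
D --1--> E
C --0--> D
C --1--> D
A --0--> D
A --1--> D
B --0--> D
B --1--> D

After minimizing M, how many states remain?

States {A,B,C,F} cannot be reached from the start state, so discard them.
P0 = {D} | {E}.
Stable partition: {D} | {E} — 2 equivalence classes.

2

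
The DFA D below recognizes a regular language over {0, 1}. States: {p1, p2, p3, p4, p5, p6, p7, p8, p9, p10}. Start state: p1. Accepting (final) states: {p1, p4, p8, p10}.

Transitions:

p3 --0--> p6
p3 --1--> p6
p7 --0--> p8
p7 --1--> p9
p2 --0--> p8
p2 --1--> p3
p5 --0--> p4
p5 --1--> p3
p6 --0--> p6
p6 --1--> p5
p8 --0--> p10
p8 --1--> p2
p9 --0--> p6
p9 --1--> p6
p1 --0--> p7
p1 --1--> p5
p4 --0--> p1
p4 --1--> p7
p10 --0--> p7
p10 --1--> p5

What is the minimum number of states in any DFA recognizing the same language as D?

5

All states are reachable from the start state.
Start with accepting vs non-accepting: {p1,p4,p8,p10} | {p2,p3,p5,p6,p7,p9}.
Refine {p1,p4,p8,p10} on symbol 0: members go to different blocks, giving {p1,p10} and {p4,p8}.
Refine {p2,p3,p5,p6,p7,p9} on symbol 0: members go to different blocks, giving {p2,p5,p7} and {p3,p6,p9}.
Refine {p3,p6,p9} on symbol 1: members go to different blocks, giving {p3,p9} and {p6}.
The partition is now stable with 5 blocks: {p1,p10} | {p2,p5,p7} | {p4,p8} | {p3,p9} | {p6}.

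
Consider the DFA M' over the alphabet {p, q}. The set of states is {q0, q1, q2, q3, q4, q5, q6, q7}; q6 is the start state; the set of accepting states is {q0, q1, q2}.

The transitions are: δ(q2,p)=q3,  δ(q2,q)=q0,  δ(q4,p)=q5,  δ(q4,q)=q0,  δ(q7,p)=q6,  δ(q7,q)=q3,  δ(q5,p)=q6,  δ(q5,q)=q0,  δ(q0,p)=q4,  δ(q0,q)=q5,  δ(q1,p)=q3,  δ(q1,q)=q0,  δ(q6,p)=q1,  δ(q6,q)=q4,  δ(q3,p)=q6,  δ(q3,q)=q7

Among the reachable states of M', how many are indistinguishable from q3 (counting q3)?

2

Reachable states from the start: {q0,q1,q3,q4,q5,q6,q7}. Unreachable: {q2} — drop them.
Start with accepting vs non-accepting: {q0,q1} | {q3,q4,q5,q6,q7}.
On input q, block {q0,q1} splits into {q0} and {q1}.
On input p, block {q3,q4,q5,q6,q7} splits into {q3,q4,q5,q7} and {q6}.
On input p, block {q3,q4,q5,q7} splits into {q3,q5,q7} and {q4}.
On input q, block {q3,q5,q7} splits into {q3,q7} and {q5}.
The partition is now stable with 6 blocks: {q0} | {q3,q7} | {q1} | {q6} | {q4} | {q5}.
The equivalence class containing q3 is {q3,q7}, of size 2.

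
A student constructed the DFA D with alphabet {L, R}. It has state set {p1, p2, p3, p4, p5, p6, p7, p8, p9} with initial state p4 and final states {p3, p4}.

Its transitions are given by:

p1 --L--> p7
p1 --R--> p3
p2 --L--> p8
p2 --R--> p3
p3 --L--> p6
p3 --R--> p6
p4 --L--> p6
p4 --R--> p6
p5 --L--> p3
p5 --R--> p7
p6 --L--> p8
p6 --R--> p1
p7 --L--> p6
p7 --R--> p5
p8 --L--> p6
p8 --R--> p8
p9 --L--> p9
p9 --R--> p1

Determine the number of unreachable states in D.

No path from p4 leads to p2, p9; the other 7 states are all reachable.

2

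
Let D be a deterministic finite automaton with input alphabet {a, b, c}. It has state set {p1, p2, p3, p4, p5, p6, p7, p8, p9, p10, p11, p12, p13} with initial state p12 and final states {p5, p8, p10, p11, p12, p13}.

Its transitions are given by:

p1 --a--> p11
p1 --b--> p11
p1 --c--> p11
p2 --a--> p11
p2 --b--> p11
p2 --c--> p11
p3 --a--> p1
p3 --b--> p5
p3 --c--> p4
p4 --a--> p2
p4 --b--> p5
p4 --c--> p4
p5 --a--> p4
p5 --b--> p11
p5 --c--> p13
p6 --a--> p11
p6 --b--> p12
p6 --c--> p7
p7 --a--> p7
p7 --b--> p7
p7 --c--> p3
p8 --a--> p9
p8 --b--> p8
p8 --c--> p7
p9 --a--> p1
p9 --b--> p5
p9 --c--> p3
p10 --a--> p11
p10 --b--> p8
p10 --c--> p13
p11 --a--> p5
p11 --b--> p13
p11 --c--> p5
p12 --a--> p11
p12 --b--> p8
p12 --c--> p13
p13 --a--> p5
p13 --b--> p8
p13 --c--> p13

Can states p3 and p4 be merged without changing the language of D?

Yes

States {p6,p10} cannot be reached from the start state, so discard them.
Start with accepting vs non-accepting: {p5,p8,p11,p12,p13} | {p1,p2,p3,p4,p7,p9}.
Split {p5,p8,p11,p12,p13} by δ(·,a) → {p11,p12,p13} and {p5,p8}.
On input a, block {p11,p12,p13} splits into {p11,p13} and {p12}.
On input b, block {p11,p13} splits into {p11} and {p13}.
On input a, block {p1,p2,p3,p4,p7,p9} splits into {p3,p4,p7,p9} and {p1,p2}.
Split {p3,p4,p7,p9} by δ(·,a) → {p3,p4,p9} and {p7}.
Split {p5,p8} by δ(·,b) → {p5} and {p8}.
Stable partition: {p11} | {p3,p4,p9} | {p5} | {p12} | {p13} | {p1,p2} | {p7} | {p8} — 8 equivalence classes.
p3 and p4 lie in the same block of the stable partition, so they are equivalent — no string distinguishes them.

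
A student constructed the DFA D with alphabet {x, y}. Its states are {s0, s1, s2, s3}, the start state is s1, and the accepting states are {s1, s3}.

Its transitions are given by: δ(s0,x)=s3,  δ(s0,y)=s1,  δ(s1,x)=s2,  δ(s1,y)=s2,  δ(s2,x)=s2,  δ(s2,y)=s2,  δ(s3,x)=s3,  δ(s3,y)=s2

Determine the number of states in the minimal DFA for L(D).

Reachable states from the start: {s1,s2}. Unreachable: {s0,s3} — drop them.
Initial partition by acceptance: {s1} | {s2}.
No further refinement is possible. Final partition (2 blocks): {s1} | {s2}.

2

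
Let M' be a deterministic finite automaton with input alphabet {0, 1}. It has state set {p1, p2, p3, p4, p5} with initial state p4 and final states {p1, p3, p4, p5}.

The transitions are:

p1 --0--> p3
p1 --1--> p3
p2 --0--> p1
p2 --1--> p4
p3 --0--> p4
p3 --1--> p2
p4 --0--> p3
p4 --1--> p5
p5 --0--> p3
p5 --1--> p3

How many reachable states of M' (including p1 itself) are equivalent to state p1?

2

Every state is reachable, so we keep all 5.
Start with accepting vs non-accepting: {p1,p3,p4,p5} | {p2}.
Refine {p1,p3,p4,p5} on symbol 1: members go to different blocks, giving {p1,p4,p5} and {p3}.
On input 1, block {p1,p4,p5} splits into {p1,p5} and {p4}.
Stable partition: {p1,p5} | {p2} | {p3} | {p4} — 4 equivalence classes.
The equivalence class containing p1 is {p1,p5}, of size 2.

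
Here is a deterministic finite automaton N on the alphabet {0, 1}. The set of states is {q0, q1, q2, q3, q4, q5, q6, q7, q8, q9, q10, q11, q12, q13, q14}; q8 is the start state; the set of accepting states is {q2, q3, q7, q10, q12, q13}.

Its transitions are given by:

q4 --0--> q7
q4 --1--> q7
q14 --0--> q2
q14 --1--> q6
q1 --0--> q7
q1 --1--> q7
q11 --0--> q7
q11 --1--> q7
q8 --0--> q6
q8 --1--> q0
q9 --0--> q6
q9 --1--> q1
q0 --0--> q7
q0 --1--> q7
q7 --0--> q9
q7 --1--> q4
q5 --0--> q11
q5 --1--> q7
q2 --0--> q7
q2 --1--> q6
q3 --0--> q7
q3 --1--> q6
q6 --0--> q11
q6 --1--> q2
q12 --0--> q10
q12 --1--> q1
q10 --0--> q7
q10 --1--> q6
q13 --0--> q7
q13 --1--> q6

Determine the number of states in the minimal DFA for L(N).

States {q3,q5,q10,q12,q13,q14} cannot be reached from the start state, so discard them.
Start with accepting vs non-accepting: {q2,q7} | {q0,q1,q4,q6,q8,q9,q11}.
Split {q2,q7} by δ(·,0) → {q2} and {q7}.
On input 0, block {q0,q1,q4,q6,q8,q9,q11} splits into {q0,q1,q4,q11} and {q6,q8,q9}.
On input 0, block {q6,q8,q9} splits into {q8,q9} and {q6}.
The partition is now stable with 5 blocks: {q2} | {q0,q1,q4,q11} | {q7} | {q8,q9} | {q6}.

5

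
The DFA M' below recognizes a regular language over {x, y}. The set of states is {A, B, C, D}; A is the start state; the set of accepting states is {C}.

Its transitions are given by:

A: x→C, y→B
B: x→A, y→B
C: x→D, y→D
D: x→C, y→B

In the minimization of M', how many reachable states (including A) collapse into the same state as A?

All states are reachable from the start state.
Start with accepting vs non-accepting: {C} | {A,B,D}.
On input x, block {A,B,D} splits into {A,D} and {B}.
The partition is now stable with 3 blocks: {C} | {A,D} | {B}.
The equivalence class containing A is {A,D}, of size 2.

2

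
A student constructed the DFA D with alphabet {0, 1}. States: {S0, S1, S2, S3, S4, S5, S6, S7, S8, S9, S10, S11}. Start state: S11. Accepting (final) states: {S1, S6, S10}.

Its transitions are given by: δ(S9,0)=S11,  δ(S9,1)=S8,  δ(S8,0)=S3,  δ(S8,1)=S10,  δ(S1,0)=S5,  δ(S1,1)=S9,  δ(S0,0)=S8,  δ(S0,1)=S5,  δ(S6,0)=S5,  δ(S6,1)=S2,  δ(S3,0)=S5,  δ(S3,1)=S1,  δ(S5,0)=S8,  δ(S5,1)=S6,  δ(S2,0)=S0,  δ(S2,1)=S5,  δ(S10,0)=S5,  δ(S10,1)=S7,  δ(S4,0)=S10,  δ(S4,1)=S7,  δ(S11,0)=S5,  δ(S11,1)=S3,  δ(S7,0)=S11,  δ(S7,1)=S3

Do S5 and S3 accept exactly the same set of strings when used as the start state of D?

States {S4} cannot be reached from the start state, so discard them.
Initial partition by acceptance: {S1,S6,S10} | {S0,S2,S3,S5,S7,S8,S9,S11}.
Split {S0,S2,S3,S5,S7,S8,S9,S11} by δ(·,1) → {S0,S2,S7,S9,S11} and {S3,S5,S8}.
Split {S0,S2,S7,S9,S11} by δ(·,0) → {S2,S7,S9} and {S0,S11}.
Stable partition: {S1,S6,S10} | {S2,S7,S9} | {S3,S5,S8} | {S0,S11} — 4 equivalence classes.
S5 and S3 lie in the same block of the stable partition, so they are equivalent — no string distinguishes them.

Yes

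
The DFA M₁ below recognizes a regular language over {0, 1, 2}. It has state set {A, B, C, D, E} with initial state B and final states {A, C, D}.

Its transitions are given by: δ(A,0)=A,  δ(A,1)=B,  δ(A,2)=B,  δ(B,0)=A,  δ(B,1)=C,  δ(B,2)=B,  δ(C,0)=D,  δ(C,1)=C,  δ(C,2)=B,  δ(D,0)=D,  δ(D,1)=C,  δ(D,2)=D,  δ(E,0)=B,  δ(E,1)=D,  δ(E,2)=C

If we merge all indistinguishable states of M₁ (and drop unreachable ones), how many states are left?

4

First remove the unreachable states {E}; 4 states remain.
Start with accepting vs non-accepting: {A,C,D} | {B}.
On input 1, block {A,C,D} splits into {C,D} and {A}.
Split {C,D} by δ(·,2) → {C} and {D}.
No further refinement is possible. Final partition (4 blocks): {C} | {B} | {A} | {D}.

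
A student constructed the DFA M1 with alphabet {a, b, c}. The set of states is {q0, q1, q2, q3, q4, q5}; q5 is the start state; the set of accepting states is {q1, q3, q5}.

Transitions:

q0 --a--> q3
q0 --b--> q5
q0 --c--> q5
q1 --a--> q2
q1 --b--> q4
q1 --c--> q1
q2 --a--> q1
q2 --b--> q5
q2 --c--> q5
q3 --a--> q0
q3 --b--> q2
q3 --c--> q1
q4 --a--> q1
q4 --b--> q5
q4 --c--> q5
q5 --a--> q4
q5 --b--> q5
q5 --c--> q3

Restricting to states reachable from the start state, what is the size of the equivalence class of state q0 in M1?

Every state is reachable, so we keep all 6.
P0 = {q1,q3,q5} | {q0,q2,q4}.
On input b, block {q1,q3,q5} splits into {q1,q3} and {q5}.
Stable partition: {q1,q3} | {q0,q2,q4} | {q5} — 3 equivalence classes.
The equivalence class containing q0 is {q0,q2,q4}, of size 3.

3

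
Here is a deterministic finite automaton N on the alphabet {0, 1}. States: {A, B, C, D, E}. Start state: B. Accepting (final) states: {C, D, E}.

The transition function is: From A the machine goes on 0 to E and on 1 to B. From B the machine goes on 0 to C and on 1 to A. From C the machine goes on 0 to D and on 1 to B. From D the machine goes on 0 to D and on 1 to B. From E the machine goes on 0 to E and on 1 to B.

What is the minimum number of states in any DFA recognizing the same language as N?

Every state is reachable, so we keep all 5.
P0 = {C,D,E} | {A,B}.
The partition is now stable with 2 blocks: {C,D,E} | {A,B}.

2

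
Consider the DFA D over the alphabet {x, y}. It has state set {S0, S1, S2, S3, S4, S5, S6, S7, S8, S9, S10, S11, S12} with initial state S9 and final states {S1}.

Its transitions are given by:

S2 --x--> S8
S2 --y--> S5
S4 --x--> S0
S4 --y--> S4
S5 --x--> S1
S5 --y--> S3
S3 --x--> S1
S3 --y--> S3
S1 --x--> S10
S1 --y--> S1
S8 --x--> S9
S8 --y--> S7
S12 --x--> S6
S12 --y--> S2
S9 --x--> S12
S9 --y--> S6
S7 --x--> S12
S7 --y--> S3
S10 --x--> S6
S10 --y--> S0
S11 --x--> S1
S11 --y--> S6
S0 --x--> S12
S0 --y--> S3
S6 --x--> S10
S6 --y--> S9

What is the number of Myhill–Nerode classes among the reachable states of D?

5

First remove the unreachable states {S4,S11}; 11 states remain.
P0 = {S1} | {S0,S2,S3,S5,S6,S7,S8,S9,S10,S12}.
Refine {S0,S2,S3,S5,S6,S7,S8,S9,S10,S12} on symbol x: members go to different blocks, giving {S0,S2,S6,S7,S8,S9,S10,S12} and {S3,S5}.
Refine {S0,S2,S6,S7,S8,S9,S10,S12} on symbol y: members go to different blocks, giving {S6,S8,S9,S10,S12} and {S0,S2,S7}.
Split {S6,S8,S9,S10,S12} by δ(·,y) → {S8,S10,S12} and {S6,S9}.
Stable partition: {S1} | {S8,S10,S12} | {S3,S5} | {S0,S2,S7} | {S6,S9} — 5 equivalence classes.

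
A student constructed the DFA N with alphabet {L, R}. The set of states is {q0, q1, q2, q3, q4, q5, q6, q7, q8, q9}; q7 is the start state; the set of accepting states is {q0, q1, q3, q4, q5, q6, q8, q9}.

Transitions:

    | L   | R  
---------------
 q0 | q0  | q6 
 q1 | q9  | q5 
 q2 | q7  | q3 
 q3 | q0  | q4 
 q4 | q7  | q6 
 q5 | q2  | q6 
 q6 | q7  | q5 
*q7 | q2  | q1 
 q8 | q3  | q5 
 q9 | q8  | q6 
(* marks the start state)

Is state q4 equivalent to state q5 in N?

All states are reachable from the start state.
P0 = {q0,q1,q3,q4,q5,q6,q8,q9} | {q2,q7}.
Split {q0,q1,q3,q4,q5,q6,q8,q9} by δ(·,L) → {q0,q1,q3,q8,q9} and {q4,q5,q6}.
No further refinement is possible. Final partition (3 blocks): {q0,q1,q3,q8,q9} | {q2,q7} | {q4,q5,q6}.
q4 and q5 lie in the same block of the stable partition, so they are equivalent — no string distinguishes them.

Yes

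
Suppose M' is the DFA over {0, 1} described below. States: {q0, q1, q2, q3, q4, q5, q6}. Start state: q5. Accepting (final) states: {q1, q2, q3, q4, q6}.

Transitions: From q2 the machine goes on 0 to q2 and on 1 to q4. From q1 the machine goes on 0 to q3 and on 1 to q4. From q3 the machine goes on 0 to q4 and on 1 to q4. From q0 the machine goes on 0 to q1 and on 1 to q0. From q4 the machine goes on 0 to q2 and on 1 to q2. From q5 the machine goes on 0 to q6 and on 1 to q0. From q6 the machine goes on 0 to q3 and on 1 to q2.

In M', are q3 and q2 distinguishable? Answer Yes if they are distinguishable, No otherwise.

No

P0 = {q1,q2,q3,q4,q6} | {q0,q5}.
Stable partition: {q1,q2,q3,q4,q6} | {q0,q5} — 2 equivalence classes.
q3 and q2 lie in the same block of the stable partition, so they are equivalent — no string distinguishes them.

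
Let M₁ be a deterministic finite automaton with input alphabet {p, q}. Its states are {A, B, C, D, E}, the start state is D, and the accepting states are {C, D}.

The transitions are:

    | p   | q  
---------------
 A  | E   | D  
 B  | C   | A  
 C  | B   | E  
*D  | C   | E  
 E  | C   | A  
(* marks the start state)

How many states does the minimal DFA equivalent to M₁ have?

4

Start with accepting vs non-accepting: {C,D} | {A,B,E}.
Refine {C,D} on symbol p: members go to different blocks, giving {C} and {D}.
Split {A,B,E} by δ(·,p) → {B,E} and {A}.
No further refinement is possible. Final partition (4 blocks): {C} | {B,E} | {D} | {A}.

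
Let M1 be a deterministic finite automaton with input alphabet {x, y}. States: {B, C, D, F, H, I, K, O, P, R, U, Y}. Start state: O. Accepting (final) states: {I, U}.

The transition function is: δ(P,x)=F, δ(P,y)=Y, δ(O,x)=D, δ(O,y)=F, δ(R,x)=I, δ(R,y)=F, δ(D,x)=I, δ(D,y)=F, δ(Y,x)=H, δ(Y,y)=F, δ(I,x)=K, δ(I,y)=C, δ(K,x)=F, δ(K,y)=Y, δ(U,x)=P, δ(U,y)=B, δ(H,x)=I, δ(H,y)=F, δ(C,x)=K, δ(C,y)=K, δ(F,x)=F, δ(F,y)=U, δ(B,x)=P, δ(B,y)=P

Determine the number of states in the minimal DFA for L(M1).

Reachable states from the start: {B,C,D,F,H,I,K,O,P,U,Y}. Unreachable: {R} — drop them.
P0 = {I,U} | {B,C,D,F,H,K,O,P,Y}.
Refine {B,C,D,F,H,K,O,P,Y} on symbol x: members go to different blocks, giving {B,C,F,K,O,P,Y} and {D,H}.
On input x, block {B,C,F,K,O,P,Y} splits into {B,C,F,K,P} and {O,Y}.
On input y, block {B,C,F,K,P} splits into {K,P} and {B,C} and {F}.
Stable partition: {I,U} | {K,P} | {D,H} | {O,Y} | {B,C} | {F} — 6 equivalence classes.

6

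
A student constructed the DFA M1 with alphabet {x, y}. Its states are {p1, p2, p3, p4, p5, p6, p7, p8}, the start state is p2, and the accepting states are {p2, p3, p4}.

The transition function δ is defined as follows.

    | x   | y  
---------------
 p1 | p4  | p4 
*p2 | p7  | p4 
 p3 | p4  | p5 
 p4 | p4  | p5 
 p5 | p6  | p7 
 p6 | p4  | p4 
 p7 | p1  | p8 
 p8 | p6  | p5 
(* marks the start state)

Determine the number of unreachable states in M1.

BFS from p2 reaches {p1, p2, p4, p5, p6, p7, p8}; the 1 state(s) p3 are never visited.

1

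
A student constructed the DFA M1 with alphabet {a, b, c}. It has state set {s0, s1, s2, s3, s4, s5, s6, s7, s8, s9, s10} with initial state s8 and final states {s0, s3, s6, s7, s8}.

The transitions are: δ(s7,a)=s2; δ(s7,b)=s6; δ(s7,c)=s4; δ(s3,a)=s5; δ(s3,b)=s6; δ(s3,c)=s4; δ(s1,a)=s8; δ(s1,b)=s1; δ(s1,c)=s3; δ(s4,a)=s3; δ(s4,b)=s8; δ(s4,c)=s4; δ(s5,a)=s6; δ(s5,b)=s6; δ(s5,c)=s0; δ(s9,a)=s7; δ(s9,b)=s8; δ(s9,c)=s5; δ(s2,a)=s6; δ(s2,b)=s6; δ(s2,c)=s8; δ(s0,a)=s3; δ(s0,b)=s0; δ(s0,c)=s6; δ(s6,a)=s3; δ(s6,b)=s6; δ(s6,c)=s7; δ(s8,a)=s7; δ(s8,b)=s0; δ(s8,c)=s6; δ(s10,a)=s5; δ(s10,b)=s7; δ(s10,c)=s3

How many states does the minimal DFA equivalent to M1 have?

5

First remove the unreachable states {s1,s9,s10}; 8 states remain.
Initial partition by acceptance: {s0,s3,s6,s7,s8} | {s2,s4,s5}.
On input a, block {s0,s3,s6,s7,s8} splits into {s0,s6,s8} and {s3,s7}.
Split {s0,s6,s8} by δ(·,c) → {s0,s8} and {s6}.
Split {s2,s4,s5} by δ(·,a) → {s2,s5} and {s4}.
The partition is now stable with 5 blocks: {s0,s8} | {s2,s5} | {s3,s7} | {s6} | {s4}.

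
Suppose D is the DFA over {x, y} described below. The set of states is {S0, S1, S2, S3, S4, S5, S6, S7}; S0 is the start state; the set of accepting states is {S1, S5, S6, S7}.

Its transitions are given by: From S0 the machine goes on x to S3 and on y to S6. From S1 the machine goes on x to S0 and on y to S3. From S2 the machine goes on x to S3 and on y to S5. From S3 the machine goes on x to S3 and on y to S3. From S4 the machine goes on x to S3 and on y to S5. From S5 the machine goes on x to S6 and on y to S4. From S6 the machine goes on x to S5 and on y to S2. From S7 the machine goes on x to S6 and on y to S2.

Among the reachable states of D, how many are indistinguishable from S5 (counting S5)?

2

States {S1,S7} cannot be reached from the start state, so discard them.
P0 = {S5,S6} | {S0,S2,S3,S4}.
On input y, block {S0,S2,S3,S4} splits into {S0,S2,S4} and {S3}.
No further refinement is possible. Final partition (3 blocks): {S5,S6} | {S0,S2,S4} | {S3}.
State S5 belongs to the block {S5,S6}, which has 2 states.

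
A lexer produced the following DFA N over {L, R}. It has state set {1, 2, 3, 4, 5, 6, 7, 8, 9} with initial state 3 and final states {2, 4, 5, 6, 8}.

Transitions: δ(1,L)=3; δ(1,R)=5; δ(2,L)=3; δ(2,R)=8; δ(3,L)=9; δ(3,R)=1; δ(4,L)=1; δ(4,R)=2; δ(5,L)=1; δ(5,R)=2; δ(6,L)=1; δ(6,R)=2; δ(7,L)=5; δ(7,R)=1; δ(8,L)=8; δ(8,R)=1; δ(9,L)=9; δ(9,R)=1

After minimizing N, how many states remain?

5

First remove the unreachable states {4,6,7}; 6 states remain.
Start with accepting vs non-accepting: {2,5,8} | {1,3,9}.
Refine {2,5,8} on symbol L: members go to different blocks, giving {2,5} and {8}.
Split {2,5} by δ(·,R) → {2} and {5}.
Split {1,3,9} by δ(·,R) → {3,9} and {1}.
The partition is now stable with 5 blocks: {2} | {3,9} | {8} | {5} | {1}.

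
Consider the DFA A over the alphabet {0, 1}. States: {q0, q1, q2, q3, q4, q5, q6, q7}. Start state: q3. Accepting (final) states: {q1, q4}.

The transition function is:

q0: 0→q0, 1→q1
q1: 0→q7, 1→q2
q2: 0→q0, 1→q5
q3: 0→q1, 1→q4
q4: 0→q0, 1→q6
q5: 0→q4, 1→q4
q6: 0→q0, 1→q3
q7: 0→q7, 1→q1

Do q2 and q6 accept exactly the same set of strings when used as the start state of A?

Yes

Every state is reachable, so we keep all 8.
Initial partition by acceptance: {q1,q4} | {q0,q2,q3,q5,q6,q7}.
On input 0, block {q0,q2,q3,q5,q6,q7} splits into {q0,q2,q6,q7} and {q3,q5}.
On input 1, block {q0,q2,q6,q7} splits into {q0,q7} and {q2,q6}.
No further refinement is possible. Final partition (4 blocks): {q1,q4} | {q0,q7} | {q3,q5} | {q2,q6}.
q2 and q6 lie in the same block of the stable partition, so they are equivalent — no string distinguishes them.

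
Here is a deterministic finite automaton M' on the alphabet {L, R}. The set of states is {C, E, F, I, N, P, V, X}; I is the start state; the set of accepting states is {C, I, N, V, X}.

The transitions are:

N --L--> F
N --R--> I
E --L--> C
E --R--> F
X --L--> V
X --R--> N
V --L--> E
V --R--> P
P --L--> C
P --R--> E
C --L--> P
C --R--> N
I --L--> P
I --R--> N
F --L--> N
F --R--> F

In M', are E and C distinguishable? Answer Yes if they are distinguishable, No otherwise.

Yes

Reachable states from the start: {C,E,F,I,N,P}. Unreachable: {V,X} — drop them.
P0 = {C,I,N} | {E,F,P}.
The partition is now stable with 2 blocks: {C,I,N} | {E,F,P}.
E and C end up in different blocks, so they are distinguishable. For instance, the string 'ε' is accepted from only C.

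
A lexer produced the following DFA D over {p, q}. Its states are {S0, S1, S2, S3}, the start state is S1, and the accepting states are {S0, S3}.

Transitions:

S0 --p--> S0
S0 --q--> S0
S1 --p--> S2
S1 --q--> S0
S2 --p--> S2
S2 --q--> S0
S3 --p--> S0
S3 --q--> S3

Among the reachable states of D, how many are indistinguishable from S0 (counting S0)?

1

First remove the unreachable states {S3}; 3 states remain.
P0 = {S0} | {S1,S2}.
No further refinement is possible. Final partition (2 blocks): {S0} | {S1,S2}.
State S0 belongs to the block {S0}, which has 1 states.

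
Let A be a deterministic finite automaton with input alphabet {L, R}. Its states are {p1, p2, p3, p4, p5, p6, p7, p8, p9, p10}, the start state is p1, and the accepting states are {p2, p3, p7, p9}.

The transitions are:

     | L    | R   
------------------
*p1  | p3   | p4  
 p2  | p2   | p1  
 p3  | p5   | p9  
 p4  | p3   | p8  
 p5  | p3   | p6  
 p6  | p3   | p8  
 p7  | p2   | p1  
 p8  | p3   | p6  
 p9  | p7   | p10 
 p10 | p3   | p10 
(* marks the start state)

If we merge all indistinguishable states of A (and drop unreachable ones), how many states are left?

3

Every state is reachable, so we keep all 10.
Start with accepting vs non-accepting: {p2,p3,p7,p9} | {p1,p4,p5,p6,p8,p10}.
Refine {p2,p3,p7,p9} on symbol L: members go to different blocks, giving {p2,p7,p9} and {p3}.
Stable partition: {p2,p7,p9} | {p1,p4,p5,p6,p8,p10} | {p3} — 3 equivalence classes.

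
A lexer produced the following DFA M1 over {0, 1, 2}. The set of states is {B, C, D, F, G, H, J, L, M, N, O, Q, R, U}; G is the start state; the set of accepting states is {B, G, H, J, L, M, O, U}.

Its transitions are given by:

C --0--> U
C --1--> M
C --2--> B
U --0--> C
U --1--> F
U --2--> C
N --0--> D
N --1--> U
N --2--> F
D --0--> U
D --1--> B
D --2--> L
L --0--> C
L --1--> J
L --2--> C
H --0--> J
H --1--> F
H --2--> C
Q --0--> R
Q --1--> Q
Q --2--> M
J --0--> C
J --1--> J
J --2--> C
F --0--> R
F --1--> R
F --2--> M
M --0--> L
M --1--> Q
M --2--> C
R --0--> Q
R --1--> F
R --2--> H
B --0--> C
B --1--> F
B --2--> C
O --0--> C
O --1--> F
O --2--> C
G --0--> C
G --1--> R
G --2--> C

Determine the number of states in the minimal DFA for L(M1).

5

States {D,N,O} cannot be reached from the start state, so discard them.
P0 = {B,G,H,J,L,M,U} | {C,F,Q,R}.
On input 0, block {B,G,H,J,L,M,U} splits into {B,G,J,L,U} and {H,M}.
On input 1, block {B,G,J,L,U} splits into {B,G,U} and {J,L}.
On input 0, block {C,F,Q,R} splits into {F,Q,R} and {C}.
The partition is now stable with 5 blocks: {B,G,U} | {F,Q,R} | {H,M} | {J,L} | {C}.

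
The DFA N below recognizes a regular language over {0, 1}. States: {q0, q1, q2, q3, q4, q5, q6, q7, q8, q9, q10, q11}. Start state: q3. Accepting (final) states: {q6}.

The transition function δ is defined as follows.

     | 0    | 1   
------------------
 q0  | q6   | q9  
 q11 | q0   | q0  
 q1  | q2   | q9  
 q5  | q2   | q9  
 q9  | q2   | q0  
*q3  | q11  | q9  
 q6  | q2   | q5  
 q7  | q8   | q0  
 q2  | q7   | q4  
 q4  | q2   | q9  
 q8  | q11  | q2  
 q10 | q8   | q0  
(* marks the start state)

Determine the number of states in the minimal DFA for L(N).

9

States {q1,q10} cannot be reached from the start state, so discard them.
Start with accepting vs non-accepting: {q6} | {q0,q2,q3,q4,q5,q7,q8,q9,q11}.
Split {q0,q2,q3,q4,q5,q7,q8,q9,q11} by δ(·,0) → {q2,q3,q4,q5,q7,q8,q9,q11} and {q0}.
On input 0, block {q2,q3,q4,q5,q7,q8,q9,q11} splits into {q2,q3,q4,q5,q7,q8,q9} and {q11}.
Split {q2,q3,q4,q5,q7,q8,q9} by δ(·,0) → {q2,q4,q5,q7,q9} and {q3,q8}.
Refine {q2,q4,q5,q7,q9} on symbol 0: members go to different blocks, giving {q2,q4,q5,q9} and {q7}.
Split {q2,q4,q5,q9} by δ(·,0) → {q4,q5,q9} and {q2}.
Split {q4,q5,q9} by δ(·,1) → {q4,q5} and {q9}.
Refine {q3,q8} on symbol 1: members go to different blocks, giving {q3} and {q8}.
Stable partition: {q6} | {q4,q5} | {q0} | {q11} | {q3} | {q7} | {q2} | {q9} | {q8} — 9 equivalence classes.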